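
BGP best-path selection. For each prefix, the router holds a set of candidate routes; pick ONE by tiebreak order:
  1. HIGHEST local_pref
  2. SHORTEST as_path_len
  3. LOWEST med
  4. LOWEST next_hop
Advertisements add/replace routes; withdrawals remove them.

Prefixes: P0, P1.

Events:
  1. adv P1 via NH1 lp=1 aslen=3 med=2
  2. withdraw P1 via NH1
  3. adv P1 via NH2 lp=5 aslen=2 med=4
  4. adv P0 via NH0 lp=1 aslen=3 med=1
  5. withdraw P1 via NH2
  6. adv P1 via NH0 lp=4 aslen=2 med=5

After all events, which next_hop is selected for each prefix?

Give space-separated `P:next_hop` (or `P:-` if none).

Op 1: best P0=- P1=NH1
Op 2: best P0=- P1=-
Op 3: best P0=- P1=NH2
Op 4: best P0=NH0 P1=NH2
Op 5: best P0=NH0 P1=-
Op 6: best P0=NH0 P1=NH0

Answer: P0:NH0 P1:NH0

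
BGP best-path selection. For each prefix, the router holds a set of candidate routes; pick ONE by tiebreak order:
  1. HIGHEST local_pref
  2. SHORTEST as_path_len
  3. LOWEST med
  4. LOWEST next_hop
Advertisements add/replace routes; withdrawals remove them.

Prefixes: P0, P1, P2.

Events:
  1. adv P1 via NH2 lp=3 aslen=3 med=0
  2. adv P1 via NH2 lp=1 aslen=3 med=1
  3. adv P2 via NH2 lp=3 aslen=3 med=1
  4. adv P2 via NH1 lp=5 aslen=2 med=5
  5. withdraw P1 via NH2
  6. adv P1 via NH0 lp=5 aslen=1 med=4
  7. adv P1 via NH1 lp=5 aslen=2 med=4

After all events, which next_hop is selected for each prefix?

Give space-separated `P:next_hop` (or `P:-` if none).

Op 1: best P0=- P1=NH2 P2=-
Op 2: best P0=- P1=NH2 P2=-
Op 3: best P0=- P1=NH2 P2=NH2
Op 4: best P0=- P1=NH2 P2=NH1
Op 5: best P0=- P1=- P2=NH1
Op 6: best P0=- P1=NH0 P2=NH1
Op 7: best P0=- P1=NH0 P2=NH1

Answer: P0:- P1:NH0 P2:NH1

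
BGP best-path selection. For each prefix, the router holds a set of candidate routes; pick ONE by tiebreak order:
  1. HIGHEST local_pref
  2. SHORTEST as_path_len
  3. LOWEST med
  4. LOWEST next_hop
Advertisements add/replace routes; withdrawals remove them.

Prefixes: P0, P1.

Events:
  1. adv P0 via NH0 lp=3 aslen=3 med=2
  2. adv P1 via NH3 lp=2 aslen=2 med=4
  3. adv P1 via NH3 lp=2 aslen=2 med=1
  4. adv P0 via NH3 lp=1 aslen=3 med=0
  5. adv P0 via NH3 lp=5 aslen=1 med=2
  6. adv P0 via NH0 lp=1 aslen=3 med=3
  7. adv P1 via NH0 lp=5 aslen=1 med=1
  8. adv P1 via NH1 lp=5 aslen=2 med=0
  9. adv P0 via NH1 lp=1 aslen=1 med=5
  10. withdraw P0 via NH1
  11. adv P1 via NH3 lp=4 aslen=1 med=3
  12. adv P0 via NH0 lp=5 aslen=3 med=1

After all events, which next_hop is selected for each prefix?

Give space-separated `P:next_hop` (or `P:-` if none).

Op 1: best P0=NH0 P1=-
Op 2: best P0=NH0 P1=NH3
Op 3: best P0=NH0 P1=NH3
Op 4: best P0=NH0 P1=NH3
Op 5: best P0=NH3 P1=NH3
Op 6: best P0=NH3 P1=NH3
Op 7: best P0=NH3 P1=NH0
Op 8: best P0=NH3 P1=NH0
Op 9: best P0=NH3 P1=NH0
Op 10: best P0=NH3 P1=NH0
Op 11: best P0=NH3 P1=NH0
Op 12: best P0=NH3 P1=NH0

Answer: P0:NH3 P1:NH0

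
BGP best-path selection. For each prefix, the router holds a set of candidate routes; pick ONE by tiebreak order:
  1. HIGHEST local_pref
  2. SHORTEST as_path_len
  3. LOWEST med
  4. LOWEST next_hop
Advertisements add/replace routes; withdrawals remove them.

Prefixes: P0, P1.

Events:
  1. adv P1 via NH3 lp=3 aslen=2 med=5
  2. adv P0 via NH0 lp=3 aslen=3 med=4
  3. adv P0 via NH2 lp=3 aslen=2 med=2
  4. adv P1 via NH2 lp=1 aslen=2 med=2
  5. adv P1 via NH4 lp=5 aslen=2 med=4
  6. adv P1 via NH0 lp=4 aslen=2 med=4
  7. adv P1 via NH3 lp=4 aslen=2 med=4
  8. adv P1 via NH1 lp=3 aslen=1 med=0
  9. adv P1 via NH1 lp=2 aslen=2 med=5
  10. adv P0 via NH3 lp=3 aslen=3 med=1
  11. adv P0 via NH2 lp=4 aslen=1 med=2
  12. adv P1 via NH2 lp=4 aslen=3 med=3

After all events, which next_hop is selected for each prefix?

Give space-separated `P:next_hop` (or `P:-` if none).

Op 1: best P0=- P1=NH3
Op 2: best P0=NH0 P1=NH3
Op 3: best P0=NH2 P1=NH3
Op 4: best P0=NH2 P1=NH3
Op 5: best P0=NH2 P1=NH4
Op 6: best P0=NH2 P1=NH4
Op 7: best P0=NH2 P1=NH4
Op 8: best P0=NH2 P1=NH4
Op 9: best P0=NH2 P1=NH4
Op 10: best P0=NH2 P1=NH4
Op 11: best P0=NH2 P1=NH4
Op 12: best P0=NH2 P1=NH4

Answer: P0:NH2 P1:NH4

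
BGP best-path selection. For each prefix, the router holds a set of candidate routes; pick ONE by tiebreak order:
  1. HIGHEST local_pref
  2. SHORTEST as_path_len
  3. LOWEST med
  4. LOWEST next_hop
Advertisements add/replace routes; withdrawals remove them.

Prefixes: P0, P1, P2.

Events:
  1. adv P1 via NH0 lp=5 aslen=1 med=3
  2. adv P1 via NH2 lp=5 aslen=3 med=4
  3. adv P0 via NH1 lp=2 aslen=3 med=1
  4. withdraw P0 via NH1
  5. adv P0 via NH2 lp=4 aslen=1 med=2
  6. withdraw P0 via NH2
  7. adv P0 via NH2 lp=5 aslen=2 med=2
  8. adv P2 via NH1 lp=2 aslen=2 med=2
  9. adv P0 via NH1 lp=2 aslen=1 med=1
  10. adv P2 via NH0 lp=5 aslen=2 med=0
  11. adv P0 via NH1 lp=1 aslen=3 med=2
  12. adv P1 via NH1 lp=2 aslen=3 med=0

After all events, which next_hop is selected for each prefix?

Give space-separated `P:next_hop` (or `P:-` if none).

Op 1: best P0=- P1=NH0 P2=-
Op 2: best P0=- P1=NH0 P2=-
Op 3: best P0=NH1 P1=NH0 P2=-
Op 4: best P0=- P1=NH0 P2=-
Op 5: best P0=NH2 P1=NH0 P2=-
Op 6: best P0=- P1=NH0 P2=-
Op 7: best P0=NH2 P1=NH0 P2=-
Op 8: best P0=NH2 P1=NH0 P2=NH1
Op 9: best P0=NH2 P1=NH0 P2=NH1
Op 10: best P0=NH2 P1=NH0 P2=NH0
Op 11: best P0=NH2 P1=NH0 P2=NH0
Op 12: best P0=NH2 P1=NH0 P2=NH0

Answer: P0:NH2 P1:NH0 P2:NH0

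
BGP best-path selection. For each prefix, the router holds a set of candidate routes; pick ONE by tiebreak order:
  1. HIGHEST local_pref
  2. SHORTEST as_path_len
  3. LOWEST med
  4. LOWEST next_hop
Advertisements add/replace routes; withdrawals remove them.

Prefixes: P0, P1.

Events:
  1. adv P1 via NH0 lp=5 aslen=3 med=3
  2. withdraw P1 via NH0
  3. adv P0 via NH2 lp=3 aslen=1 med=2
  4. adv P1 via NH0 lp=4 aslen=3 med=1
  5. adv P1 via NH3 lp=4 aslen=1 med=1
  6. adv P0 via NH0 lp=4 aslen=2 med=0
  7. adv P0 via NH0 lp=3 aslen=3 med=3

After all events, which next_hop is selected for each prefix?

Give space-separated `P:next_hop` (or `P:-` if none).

Op 1: best P0=- P1=NH0
Op 2: best P0=- P1=-
Op 3: best P0=NH2 P1=-
Op 4: best P0=NH2 P1=NH0
Op 5: best P0=NH2 P1=NH3
Op 6: best P0=NH0 P1=NH3
Op 7: best P0=NH2 P1=NH3

Answer: P0:NH2 P1:NH3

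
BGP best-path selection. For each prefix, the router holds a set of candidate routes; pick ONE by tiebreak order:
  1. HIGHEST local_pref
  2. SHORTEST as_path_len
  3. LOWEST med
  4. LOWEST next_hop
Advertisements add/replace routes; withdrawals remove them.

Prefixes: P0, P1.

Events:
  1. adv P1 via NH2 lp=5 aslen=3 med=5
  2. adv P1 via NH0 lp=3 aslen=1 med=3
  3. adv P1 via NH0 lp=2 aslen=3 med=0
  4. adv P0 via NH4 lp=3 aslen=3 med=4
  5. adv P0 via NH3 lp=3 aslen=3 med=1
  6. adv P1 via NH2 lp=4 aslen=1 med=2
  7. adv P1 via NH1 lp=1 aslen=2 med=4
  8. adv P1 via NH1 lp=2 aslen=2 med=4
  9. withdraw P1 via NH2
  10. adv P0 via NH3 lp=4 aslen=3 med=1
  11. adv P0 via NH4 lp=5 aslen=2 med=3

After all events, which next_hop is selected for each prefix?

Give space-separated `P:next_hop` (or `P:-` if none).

Answer: P0:NH4 P1:NH1

Derivation:
Op 1: best P0=- P1=NH2
Op 2: best P0=- P1=NH2
Op 3: best P0=- P1=NH2
Op 4: best P0=NH4 P1=NH2
Op 5: best P0=NH3 P1=NH2
Op 6: best P0=NH3 P1=NH2
Op 7: best P0=NH3 P1=NH2
Op 8: best P0=NH3 P1=NH2
Op 9: best P0=NH3 P1=NH1
Op 10: best P0=NH3 P1=NH1
Op 11: best P0=NH4 P1=NH1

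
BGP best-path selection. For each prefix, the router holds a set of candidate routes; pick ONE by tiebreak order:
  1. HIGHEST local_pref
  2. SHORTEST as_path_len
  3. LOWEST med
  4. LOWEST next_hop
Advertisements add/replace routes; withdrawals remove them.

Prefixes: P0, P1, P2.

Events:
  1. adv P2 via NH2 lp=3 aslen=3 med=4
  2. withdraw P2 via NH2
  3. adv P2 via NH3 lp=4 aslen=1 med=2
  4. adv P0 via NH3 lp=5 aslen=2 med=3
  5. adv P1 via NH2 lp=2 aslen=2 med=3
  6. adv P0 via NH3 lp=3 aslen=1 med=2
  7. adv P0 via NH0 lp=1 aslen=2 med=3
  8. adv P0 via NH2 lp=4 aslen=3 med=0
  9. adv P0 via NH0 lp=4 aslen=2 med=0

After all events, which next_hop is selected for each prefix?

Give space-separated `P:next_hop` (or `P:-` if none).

Answer: P0:NH0 P1:NH2 P2:NH3

Derivation:
Op 1: best P0=- P1=- P2=NH2
Op 2: best P0=- P1=- P2=-
Op 3: best P0=- P1=- P2=NH3
Op 4: best P0=NH3 P1=- P2=NH3
Op 5: best P0=NH3 P1=NH2 P2=NH3
Op 6: best P0=NH3 P1=NH2 P2=NH3
Op 7: best P0=NH3 P1=NH2 P2=NH3
Op 8: best P0=NH2 P1=NH2 P2=NH3
Op 9: best P0=NH0 P1=NH2 P2=NH3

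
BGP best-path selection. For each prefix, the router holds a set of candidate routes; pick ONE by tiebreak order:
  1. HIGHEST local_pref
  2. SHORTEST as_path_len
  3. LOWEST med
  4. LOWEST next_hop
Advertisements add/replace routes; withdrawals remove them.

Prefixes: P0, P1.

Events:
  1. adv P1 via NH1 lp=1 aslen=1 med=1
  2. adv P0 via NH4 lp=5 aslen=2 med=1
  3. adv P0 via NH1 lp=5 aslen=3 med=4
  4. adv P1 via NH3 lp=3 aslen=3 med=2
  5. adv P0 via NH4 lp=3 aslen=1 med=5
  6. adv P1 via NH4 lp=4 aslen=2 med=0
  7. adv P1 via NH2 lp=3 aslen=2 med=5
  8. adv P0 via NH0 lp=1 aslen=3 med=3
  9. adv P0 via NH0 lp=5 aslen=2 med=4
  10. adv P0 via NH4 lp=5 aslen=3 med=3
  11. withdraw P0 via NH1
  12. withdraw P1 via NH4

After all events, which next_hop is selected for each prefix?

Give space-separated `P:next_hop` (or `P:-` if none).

Answer: P0:NH0 P1:NH2

Derivation:
Op 1: best P0=- P1=NH1
Op 2: best P0=NH4 P1=NH1
Op 3: best P0=NH4 P1=NH1
Op 4: best P0=NH4 P1=NH3
Op 5: best P0=NH1 P1=NH3
Op 6: best P0=NH1 P1=NH4
Op 7: best P0=NH1 P1=NH4
Op 8: best P0=NH1 P1=NH4
Op 9: best P0=NH0 P1=NH4
Op 10: best P0=NH0 P1=NH4
Op 11: best P0=NH0 P1=NH4
Op 12: best P0=NH0 P1=NH2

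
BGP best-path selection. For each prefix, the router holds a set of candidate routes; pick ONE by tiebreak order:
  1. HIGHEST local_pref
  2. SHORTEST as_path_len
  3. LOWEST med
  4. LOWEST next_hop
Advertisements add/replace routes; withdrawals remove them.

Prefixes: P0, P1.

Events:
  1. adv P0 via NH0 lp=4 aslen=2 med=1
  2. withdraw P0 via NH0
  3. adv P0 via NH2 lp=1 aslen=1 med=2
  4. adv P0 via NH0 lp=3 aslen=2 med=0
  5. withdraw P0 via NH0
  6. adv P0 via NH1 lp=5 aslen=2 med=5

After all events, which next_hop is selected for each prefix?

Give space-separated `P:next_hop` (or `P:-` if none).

Op 1: best P0=NH0 P1=-
Op 2: best P0=- P1=-
Op 3: best P0=NH2 P1=-
Op 4: best P0=NH0 P1=-
Op 5: best P0=NH2 P1=-
Op 6: best P0=NH1 P1=-

Answer: P0:NH1 P1:-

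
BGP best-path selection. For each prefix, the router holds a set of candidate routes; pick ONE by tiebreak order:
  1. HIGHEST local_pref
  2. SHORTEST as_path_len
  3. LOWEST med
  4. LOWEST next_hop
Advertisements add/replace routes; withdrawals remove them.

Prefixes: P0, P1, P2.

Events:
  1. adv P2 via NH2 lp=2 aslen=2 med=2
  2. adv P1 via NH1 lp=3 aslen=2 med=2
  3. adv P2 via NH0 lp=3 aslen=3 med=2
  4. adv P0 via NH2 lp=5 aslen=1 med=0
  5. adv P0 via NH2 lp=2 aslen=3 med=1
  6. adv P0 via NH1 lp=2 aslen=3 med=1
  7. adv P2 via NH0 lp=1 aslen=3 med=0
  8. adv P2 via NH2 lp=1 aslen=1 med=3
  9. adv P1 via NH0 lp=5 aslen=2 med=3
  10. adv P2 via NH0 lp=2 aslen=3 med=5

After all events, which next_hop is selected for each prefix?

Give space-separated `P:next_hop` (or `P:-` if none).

Answer: P0:NH1 P1:NH0 P2:NH0

Derivation:
Op 1: best P0=- P1=- P2=NH2
Op 2: best P0=- P1=NH1 P2=NH2
Op 3: best P0=- P1=NH1 P2=NH0
Op 4: best P0=NH2 P1=NH1 P2=NH0
Op 5: best P0=NH2 P1=NH1 P2=NH0
Op 6: best P0=NH1 P1=NH1 P2=NH0
Op 7: best P0=NH1 P1=NH1 P2=NH2
Op 8: best P0=NH1 P1=NH1 P2=NH2
Op 9: best P0=NH1 P1=NH0 P2=NH2
Op 10: best P0=NH1 P1=NH0 P2=NH0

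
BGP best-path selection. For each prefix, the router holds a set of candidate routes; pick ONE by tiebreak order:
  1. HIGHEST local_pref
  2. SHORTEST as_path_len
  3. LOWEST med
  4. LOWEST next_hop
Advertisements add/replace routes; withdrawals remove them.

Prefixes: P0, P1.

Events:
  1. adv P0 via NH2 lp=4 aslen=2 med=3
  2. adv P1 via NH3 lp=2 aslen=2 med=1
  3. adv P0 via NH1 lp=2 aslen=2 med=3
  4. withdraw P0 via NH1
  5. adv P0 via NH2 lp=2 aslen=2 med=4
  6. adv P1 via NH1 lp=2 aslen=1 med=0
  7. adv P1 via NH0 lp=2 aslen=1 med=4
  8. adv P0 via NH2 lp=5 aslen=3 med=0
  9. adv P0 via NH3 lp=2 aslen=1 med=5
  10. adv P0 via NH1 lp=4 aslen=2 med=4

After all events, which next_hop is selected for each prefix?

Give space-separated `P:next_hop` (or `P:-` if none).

Answer: P0:NH2 P1:NH1

Derivation:
Op 1: best P0=NH2 P1=-
Op 2: best P0=NH2 P1=NH3
Op 3: best P0=NH2 P1=NH3
Op 4: best P0=NH2 P1=NH3
Op 5: best P0=NH2 P1=NH3
Op 6: best P0=NH2 P1=NH1
Op 7: best P0=NH2 P1=NH1
Op 8: best P0=NH2 P1=NH1
Op 9: best P0=NH2 P1=NH1
Op 10: best P0=NH2 P1=NH1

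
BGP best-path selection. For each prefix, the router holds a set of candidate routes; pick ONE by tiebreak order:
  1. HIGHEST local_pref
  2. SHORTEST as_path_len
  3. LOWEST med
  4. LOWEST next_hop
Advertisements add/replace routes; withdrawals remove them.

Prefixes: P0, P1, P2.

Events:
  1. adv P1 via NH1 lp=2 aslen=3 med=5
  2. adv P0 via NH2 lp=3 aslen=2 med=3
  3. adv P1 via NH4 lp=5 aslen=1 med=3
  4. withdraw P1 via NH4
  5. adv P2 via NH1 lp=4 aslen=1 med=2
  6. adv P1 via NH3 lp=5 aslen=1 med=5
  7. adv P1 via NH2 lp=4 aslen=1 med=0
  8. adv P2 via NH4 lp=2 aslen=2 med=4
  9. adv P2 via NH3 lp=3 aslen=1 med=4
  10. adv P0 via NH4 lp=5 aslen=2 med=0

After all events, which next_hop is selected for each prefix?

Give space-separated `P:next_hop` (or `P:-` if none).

Op 1: best P0=- P1=NH1 P2=-
Op 2: best P0=NH2 P1=NH1 P2=-
Op 3: best P0=NH2 P1=NH4 P2=-
Op 4: best P0=NH2 P1=NH1 P2=-
Op 5: best P0=NH2 P1=NH1 P2=NH1
Op 6: best P0=NH2 P1=NH3 P2=NH1
Op 7: best P0=NH2 P1=NH3 P2=NH1
Op 8: best P0=NH2 P1=NH3 P2=NH1
Op 9: best P0=NH2 P1=NH3 P2=NH1
Op 10: best P0=NH4 P1=NH3 P2=NH1

Answer: P0:NH4 P1:NH3 P2:NH1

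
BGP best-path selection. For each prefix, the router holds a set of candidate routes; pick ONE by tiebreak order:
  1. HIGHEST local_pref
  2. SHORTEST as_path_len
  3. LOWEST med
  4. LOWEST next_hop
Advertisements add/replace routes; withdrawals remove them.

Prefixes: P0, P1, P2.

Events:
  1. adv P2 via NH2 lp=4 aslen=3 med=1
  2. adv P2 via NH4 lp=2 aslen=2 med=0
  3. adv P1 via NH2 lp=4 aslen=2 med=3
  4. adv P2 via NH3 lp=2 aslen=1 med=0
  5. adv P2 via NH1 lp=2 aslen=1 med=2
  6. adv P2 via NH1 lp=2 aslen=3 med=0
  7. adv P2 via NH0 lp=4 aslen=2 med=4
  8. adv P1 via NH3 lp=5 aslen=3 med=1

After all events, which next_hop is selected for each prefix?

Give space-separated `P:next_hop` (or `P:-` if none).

Op 1: best P0=- P1=- P2=NH2
Op 2: best P0=- P1=- P2=NH2
Op 3: best P0=- P1=NH2 P2=NH2
Op 4: best P0=- P1=NH2 P2=NH2
Op 5: best P0=- P1=NH2 P2=NH2
Op 6: best P0=- P1=NH2 P2=NH2
Op 7: best P0=- P1=NH2 P2=NH0
Op 8: best P0=- P1=NH3 P2=NH0

Answer: P0:- P1:NH3 P2:NH0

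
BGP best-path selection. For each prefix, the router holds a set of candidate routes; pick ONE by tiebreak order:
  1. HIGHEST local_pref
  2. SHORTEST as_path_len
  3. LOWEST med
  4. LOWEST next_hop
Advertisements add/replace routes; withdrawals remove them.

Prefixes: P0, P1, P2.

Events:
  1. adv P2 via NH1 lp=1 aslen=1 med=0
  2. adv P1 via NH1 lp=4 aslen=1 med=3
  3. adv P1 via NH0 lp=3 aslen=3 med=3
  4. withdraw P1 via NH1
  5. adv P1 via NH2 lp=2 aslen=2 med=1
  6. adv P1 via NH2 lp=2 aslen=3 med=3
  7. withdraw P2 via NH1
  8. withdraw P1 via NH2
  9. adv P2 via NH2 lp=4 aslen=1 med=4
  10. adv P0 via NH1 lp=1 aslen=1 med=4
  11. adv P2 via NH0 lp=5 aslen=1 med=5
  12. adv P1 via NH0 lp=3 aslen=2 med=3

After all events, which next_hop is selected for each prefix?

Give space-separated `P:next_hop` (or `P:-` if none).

Answer: P0:NH1 P1:NH0 P2:NH0

Derivation:
Op 1: best P0=- P1=- P2=NH1
Op 2: best P0=- P1=NH1 P2=NH1
Op 3: best P0=- P1=NH1 P2=NH1
Op 4: best P0=- P1=NH0 P2=NH1
Op 5: best P0=- P1=NH0 P2=NH1
Op 6: best P0=- P1=NH0 P2=NH1
Op 7: best P0=- P1=NH0 P2=-
Op 8: best P0=- P1=NH0 P2=-
Op 9: best P0=- P1=NH0 P2=NH2
Op 10: best P0=NH1 P1=NH0 P2=NH2
Op 11: best P0=NH1 P1=NH0 P2=NH0
Op 12: best P0=NH1 P1=NH0 P2=NH0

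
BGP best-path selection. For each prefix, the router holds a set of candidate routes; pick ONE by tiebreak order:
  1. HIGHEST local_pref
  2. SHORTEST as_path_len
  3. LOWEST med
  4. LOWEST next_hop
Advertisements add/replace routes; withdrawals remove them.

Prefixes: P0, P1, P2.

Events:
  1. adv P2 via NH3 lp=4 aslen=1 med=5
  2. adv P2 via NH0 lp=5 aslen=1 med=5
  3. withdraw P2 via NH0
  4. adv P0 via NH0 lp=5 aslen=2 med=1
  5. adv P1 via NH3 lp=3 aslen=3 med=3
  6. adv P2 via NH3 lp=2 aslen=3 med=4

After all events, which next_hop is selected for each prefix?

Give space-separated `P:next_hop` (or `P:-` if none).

Answer: P0:NH0 P1:NH3 P2:NH3

Derivation:
Op 1: best P0=- P1=- P2=NH3
Op 2: best P0=- P1=- P2=NH0
Op 3: best P0=- P1=- P2=NH3
Op 4: best P0=NH0 P1=- P2=NH3
Op 5: best P0=NH0 P1=NH3 P2=NH3
Op 6: best P0=NH0 P1=NH3 P2=NH3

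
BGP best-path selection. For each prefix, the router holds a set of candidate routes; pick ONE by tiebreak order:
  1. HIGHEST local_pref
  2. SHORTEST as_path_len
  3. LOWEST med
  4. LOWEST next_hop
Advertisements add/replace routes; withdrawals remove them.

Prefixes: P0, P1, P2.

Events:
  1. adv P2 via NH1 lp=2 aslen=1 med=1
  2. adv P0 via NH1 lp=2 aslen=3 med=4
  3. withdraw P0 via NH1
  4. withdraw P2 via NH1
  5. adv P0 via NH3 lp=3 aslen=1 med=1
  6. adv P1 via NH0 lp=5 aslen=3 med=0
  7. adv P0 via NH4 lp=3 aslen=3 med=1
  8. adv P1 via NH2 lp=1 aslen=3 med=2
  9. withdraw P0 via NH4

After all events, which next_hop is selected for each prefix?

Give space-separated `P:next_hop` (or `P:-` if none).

Op 1: best P0=- P1=- P2=NH1
Op 2: best P0=NH1 P1=- P2=NH1
Op 3: best P0=- P1=- P2=NH1
Op 4: best P0=- P1=- P2=-
Op 5: best P0=NH3 P1=- P2=-
Op 6: best P0=NH3 P1=NH0 P2=-
Op 7: best P0=NH3 P1=NH0 P2=-
Op 8: best P0=NH3 P1=NH0 P2=-
Op 9: best P0=NH3 P1=NH0 P2=-

Answer: P0:NH3 P1:NH0 P2:-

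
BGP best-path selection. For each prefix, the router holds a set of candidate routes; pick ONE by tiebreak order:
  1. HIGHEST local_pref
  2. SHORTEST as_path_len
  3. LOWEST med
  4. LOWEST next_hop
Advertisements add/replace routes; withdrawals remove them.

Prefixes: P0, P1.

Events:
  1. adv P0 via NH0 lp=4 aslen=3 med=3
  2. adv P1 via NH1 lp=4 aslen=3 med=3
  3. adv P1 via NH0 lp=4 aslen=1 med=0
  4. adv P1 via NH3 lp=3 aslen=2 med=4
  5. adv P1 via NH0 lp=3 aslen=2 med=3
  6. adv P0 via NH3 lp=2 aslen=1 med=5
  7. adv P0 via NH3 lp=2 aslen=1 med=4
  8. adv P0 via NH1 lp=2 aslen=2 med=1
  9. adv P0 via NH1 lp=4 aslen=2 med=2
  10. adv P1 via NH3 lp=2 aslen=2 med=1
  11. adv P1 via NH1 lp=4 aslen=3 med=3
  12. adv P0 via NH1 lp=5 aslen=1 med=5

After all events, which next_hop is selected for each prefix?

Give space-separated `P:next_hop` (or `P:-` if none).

Op 1: best P0=NH0 P1=-
Op 2: best P0=NH0 P1=NH1
Op 3: best P0=NH0 P1=NH0
Op 4: best P0=NH0 P1=NH0
Op 5: best P0=NH0 P1=NH1
Op 6: best P0=NH0 P1=NH1
Op 7: best P0=NH0 P1=NH1
Op 8: best P0=NH0 P1=NH1
Op 9: best P0=NH1 P1=NH1
Op 10: best P0=NH1 P1=NH1
Op 11: best P0=NH1 P1=NH1
Op 12: best P0=NH1 P1=NH1

Answer: P0:NH1 P1:NH1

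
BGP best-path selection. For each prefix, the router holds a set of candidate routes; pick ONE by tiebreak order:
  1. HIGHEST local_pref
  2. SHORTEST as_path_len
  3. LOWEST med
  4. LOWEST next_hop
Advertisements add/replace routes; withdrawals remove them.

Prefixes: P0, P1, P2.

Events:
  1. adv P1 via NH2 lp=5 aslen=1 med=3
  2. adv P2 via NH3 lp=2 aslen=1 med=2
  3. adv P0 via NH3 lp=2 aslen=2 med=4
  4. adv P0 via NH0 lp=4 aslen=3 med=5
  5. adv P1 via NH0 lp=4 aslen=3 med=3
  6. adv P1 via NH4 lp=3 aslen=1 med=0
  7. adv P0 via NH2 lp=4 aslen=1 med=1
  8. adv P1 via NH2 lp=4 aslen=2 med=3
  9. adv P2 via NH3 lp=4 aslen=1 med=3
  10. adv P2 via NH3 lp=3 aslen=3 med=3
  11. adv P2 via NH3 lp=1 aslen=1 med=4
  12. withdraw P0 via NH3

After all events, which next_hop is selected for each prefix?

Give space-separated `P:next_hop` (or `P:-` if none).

Answer: P0:NH2 P1:NH2 P2:NH3

Derivation:
Op 1: best P0=- P1=NH2 P2=-
Op 2: best P0=- P1=NH2 P2=NH3
Op 3: best P0=NH3 P1=NH2 P2=NH3
Op 4: best P0=NH0 P1=NH2 P2=NH3
Op 5: best P0=NH0 P1=NH2 P2=NH3
Op 6: best P0=NH0 P1=NH2 P2=NH3
Op 7: best P0=NH2 P1=NH2 P2=NH3
Op 8: best P0=NH2 P1=NH2 P2=NH3
Op 9: best P0=NH2 P1=NH2 P2=NH3
Op 10: best P0=NH2 P1=NH2 P2=NH3
Op 11: best P0=NH2 P1=NH2 P2=NH3
Op 12: best P0=NH2 P1=NH2 P2=NH3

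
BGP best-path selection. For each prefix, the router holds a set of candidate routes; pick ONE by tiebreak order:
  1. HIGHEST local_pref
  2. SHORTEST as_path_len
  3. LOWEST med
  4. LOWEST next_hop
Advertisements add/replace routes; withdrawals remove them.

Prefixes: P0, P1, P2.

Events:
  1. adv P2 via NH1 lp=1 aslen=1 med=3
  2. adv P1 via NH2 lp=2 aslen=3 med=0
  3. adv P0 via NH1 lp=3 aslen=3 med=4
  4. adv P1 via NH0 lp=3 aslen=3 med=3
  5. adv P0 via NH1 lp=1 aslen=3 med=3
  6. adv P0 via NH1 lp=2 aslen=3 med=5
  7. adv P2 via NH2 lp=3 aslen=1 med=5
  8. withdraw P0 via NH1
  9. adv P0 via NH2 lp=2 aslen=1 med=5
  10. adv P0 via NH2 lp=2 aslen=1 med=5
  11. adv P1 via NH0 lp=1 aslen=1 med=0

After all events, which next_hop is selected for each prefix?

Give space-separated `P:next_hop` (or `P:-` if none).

Op 1: best P0=- P1=- P2=NH1
Op 2: best P0=- P1=NH2 P2=NH1
Op 3: best P0=NH1 P1=NH2 P2=NH1
Op 4: best P0=NH1 P1=NH0 P2=NH1
Op 5: best P0=NH1 P1=NH0 P2=NH1
Op 6: best P0=NH1 P1=NH0 P2=NH1
Op 7: best P0=NH1 P1=NH0 P2=NH2
Op 8: best P0=- P1=NH0 P2=NH2
Op 9: best P0=NH2 P1=NH0 P2=NH2
Op 10: best P0=NH2 P1=NH0 P2=NH2
Op 11: best P0=NH2 P1=NH2 P2=NH2

Answer: P0:NH2 P1:NH2 P2:NH2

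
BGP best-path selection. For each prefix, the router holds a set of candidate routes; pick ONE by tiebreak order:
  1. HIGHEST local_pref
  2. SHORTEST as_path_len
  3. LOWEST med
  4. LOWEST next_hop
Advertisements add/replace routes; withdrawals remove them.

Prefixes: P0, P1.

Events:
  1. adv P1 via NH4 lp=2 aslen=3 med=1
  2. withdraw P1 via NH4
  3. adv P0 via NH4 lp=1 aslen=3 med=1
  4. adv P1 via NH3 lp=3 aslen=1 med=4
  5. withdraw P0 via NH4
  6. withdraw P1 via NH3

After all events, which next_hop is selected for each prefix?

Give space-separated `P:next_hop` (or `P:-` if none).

Op 1: best P0=- P1=NH4
Op 2: best P0=- P1=-
Op 3: best P0=NH4 P1=-
Op 4: best P0=NH4 P1=NH3
Op 5: best P0=- P1=NH3
Op 6: best P0=- P1=-

Answer: P0:- P1:-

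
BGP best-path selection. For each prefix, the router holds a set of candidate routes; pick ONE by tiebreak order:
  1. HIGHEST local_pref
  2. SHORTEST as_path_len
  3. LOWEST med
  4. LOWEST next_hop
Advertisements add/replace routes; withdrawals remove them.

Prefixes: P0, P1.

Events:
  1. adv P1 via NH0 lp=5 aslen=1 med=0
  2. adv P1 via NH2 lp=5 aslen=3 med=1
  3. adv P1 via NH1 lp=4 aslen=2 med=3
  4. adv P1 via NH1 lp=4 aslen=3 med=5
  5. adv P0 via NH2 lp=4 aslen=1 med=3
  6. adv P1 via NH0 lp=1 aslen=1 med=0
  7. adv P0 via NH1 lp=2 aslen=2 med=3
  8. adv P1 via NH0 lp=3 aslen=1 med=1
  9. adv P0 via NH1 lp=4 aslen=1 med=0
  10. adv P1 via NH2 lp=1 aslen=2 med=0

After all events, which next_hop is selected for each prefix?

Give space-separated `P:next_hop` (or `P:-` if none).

Op 1: best P0=- P1=NH0
Op 2: best P0=- P1=NH0
Op 3: best P0=- P1=NH0
Op 4: best P0=- P1=NH0
Op 5: best P0=NH2 P1=NH0
Op 6: best P0=NH2 P1=NH2
Op 7: best P0=NH2 P1=NH2
Op 8: best P0=NH2 P1=NH2
Op 9: best P0=NH1 P1=NH2
Op 10: best P0=NH1 P1=NH1

Answer: P0:NH1 P1:NH1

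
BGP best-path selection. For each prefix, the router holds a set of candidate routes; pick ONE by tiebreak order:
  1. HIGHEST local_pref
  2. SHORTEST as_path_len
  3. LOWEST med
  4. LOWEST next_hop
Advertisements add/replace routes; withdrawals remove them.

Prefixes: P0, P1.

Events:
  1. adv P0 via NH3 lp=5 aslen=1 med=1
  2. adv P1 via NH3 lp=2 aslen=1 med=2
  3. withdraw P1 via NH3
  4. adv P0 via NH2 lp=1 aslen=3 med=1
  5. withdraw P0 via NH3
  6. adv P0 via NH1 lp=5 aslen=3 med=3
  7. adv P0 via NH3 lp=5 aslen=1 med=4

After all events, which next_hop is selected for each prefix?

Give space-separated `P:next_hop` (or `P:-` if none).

Answer: P0:NH3 P1:-

Derivation:
Op 1: best P0=NH3 P1=-
Op 2: best P0=NH3 P1=NH3
Op 3: best P0=NH3 P1=-
Op 4: best P0=NH3 P1=-
Op 5: best P0=NH2 P1=-
Op 6: best P0=NH1 P1=-
Op 7: best P0=NH3 P1=-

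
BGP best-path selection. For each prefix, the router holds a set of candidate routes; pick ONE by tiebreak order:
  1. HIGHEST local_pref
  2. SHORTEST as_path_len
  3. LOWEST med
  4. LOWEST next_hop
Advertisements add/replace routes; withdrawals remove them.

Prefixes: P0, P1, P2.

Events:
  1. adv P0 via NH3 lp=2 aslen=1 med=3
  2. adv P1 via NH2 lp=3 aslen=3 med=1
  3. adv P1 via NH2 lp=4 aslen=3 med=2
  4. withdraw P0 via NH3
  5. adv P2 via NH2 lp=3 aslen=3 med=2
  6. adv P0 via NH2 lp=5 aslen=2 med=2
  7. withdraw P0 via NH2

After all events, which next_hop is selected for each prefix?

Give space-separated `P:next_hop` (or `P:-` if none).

Op 1: best P0=NH3 P1=- P2=-
Op 2: best P0=NH3 P1=NH2 P2=-
Op 3: best P0=NH3 P1=NH2 P2=-
Op 4: best P0=- P1=NH2 P2=-
Op 5: best P0=- P1=NH2 P2=NH2
Op 6: best P0=NH2 P1=NH2 P2=NH2
Op 7: best P0=- P1=NH2 P2=NH2

Answer: P0:- P1:NH2 P2:NH2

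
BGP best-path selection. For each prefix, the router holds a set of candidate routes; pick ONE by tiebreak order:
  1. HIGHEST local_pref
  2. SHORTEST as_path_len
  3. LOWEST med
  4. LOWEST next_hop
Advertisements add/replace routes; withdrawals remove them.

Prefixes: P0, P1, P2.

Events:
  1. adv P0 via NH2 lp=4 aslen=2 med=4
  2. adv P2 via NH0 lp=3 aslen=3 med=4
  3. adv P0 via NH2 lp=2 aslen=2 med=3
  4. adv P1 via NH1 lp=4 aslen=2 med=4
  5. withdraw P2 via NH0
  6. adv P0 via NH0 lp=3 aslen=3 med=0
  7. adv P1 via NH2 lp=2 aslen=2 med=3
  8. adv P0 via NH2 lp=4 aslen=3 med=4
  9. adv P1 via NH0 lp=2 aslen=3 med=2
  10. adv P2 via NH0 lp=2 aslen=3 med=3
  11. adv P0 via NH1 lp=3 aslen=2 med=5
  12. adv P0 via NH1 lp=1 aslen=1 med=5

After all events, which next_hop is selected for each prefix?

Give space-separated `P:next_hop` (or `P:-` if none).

Op 1: best P0=NH2 P1=- P2=-
Op 2: best P0=NH2 P1=- P2=NH0
Op 3: best P0=NH2 P1=- P2=NH0
Op 4: best P0=NH2 P1=NH1 P2=NH0
Op 5: best P0=NH2 P1=NH1 P2=-
Op 6: best P0=NH0 P1=NH1 P2=-
Op 7: best P0=NH0 P1=NH1 P2=-
Op 8: best P0=NH2 P1=NH1 P2=-
Op 9: best P0=NH2 P1=NH1 P2=-
Op 10: best P0=NH2 P1=NH1 P2=NH0
Op 11: best P0=NH2 P1=NH1 P2=NH0
Op 12: best P0=NH2 P1=NH1 P2=NH0

Answer: P0:NH2 P1:NH1 P2:NH0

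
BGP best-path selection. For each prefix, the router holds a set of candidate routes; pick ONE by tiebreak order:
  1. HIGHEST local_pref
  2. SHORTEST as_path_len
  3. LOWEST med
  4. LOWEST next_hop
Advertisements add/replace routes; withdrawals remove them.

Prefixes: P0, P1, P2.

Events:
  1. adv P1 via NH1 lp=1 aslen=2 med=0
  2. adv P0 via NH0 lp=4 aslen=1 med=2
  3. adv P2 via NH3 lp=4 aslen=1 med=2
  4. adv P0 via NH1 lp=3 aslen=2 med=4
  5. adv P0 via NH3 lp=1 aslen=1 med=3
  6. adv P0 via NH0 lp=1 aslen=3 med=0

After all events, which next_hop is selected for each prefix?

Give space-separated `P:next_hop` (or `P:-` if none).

Op 1: best P0=- P1=NH1 P2=-
Op 2: best P0=NH0 P1=NH1 P2=-
Op 3: best P0=NH0 P1=NH1 P2=NH3
Op 4: best P0=NH0 P1=NH1 P2=NH3
Op 5: best P0=NH0 P1=NH1 P2=NH3
Op 6: best P0=NH1 P1=NH1 P2=NH3

Answer: P0:NH1 P1:NH1 P2:NH3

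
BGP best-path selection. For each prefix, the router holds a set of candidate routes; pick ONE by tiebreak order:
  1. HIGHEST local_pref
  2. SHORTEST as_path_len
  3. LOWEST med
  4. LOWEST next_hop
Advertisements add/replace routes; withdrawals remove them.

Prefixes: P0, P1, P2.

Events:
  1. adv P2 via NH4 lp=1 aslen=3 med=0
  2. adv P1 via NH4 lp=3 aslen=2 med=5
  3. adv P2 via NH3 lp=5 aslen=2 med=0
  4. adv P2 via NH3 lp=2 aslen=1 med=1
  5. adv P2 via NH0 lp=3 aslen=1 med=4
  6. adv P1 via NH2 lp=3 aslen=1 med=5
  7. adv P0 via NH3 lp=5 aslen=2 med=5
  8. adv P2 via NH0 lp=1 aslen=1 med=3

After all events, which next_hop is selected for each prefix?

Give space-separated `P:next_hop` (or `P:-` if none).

Answer: P0:NH3 P1:NH2 P2:NH3

Derivation:
Op 1: best P0=- P1=- P2=NH4
Op 2: best P0=- P1=NH4 P2=NH4
Op 3: best P0=- P1=NH4 P2=NH3
Op 4: best P0=- P1=NH4 P2=NH3
Op 5: best P0=- P1=NH4 P2=NH0
Op 6: best P0=- P1=NH2 P2=NH0
Op 7: best P0=NH3 P1=NH2 P2=NH0
Op 8: best P0=NH3 P1=NH2 P2=NH3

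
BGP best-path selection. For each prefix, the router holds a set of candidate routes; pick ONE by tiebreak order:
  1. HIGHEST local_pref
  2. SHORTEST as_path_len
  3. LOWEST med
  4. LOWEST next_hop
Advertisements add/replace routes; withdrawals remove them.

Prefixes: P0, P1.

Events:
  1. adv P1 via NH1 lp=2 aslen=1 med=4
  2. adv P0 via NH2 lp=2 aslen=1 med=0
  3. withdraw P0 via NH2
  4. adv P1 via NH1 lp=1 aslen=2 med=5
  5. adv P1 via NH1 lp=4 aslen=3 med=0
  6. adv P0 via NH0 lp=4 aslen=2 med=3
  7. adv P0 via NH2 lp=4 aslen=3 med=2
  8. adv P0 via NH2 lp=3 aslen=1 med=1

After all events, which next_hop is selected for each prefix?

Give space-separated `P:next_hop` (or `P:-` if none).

Op 1: best P0=- P1=NH1
Op 2: best P0=NH2 P1=NH1
Op 3: best P0=- P1=NH1
Op 4: best P0=- P1=NH1
Op 5: best P0=- P1=NH1
Op 6: best P0=NH0 P1=NH1
Op 7: best P0=NH0 P1=NH1
Op 8: best P0=NH0 P1=NH1

Answer: P0:NH0 P1:NH1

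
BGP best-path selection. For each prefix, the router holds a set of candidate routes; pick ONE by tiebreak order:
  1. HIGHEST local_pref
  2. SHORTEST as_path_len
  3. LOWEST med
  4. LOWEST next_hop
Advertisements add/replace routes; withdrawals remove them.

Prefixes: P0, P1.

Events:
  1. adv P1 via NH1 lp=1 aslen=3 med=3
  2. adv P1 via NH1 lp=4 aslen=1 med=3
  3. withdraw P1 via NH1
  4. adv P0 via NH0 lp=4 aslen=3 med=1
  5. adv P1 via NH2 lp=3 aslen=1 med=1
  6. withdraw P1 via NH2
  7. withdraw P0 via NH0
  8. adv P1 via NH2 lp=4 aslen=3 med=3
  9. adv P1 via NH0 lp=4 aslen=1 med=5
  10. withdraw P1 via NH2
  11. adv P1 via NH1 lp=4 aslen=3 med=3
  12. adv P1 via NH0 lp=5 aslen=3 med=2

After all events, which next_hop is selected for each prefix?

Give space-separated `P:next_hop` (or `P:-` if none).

Op 1: best P0=- P1=NH1
Op 2: best P0=- P1=NH1
Op 3: best P0=- P1=-
Op 4: best P0=NH0 P1=-
Op 5: best P0=NH0 P1=NH2
Op 6: best P0=NH0 P1=-
Op 7: best P0=- P1=-
Op 8: best P0=- P1=NH2
Op 9: best P0=- P1=NH0
Op 10: best P0=- P1=NH0
Op 11: best P0=- P1=NH0
Op 12: best P0=- P1=NH0

Answer: P0:- P1:NH0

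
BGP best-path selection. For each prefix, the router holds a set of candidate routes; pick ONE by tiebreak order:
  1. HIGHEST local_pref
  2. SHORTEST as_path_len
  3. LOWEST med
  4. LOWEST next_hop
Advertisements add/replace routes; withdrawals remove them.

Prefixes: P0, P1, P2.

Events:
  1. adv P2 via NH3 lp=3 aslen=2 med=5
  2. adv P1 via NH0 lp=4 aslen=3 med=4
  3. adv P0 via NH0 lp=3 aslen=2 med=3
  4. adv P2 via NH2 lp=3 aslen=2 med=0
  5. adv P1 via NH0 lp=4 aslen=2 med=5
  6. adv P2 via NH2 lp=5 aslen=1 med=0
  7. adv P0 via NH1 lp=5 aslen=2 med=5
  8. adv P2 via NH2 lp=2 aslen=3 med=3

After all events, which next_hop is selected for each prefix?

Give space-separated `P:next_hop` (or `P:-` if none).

Op 1: best P0=- P1=- P2=NH3
Op 2: best P0=- P1=NH0 P2=NH3
Op 3: best P0=NH0 P1=NH0 P2=NH3
Op 4: best P0=NH0 P1=NH0 P2=NH2
Op 5: best P0=NH0 P1=NH0 P2=NH2
Op 6: best P0=NH0 P1=NH0 P2=NH2
Op 7: best P0=NH1 P1=NH0 P2=NH2
Op 8: best P0=NH1 P1=NH0 P2=NH3

Answer: P0:NH1 P1:NH0 P2:NH3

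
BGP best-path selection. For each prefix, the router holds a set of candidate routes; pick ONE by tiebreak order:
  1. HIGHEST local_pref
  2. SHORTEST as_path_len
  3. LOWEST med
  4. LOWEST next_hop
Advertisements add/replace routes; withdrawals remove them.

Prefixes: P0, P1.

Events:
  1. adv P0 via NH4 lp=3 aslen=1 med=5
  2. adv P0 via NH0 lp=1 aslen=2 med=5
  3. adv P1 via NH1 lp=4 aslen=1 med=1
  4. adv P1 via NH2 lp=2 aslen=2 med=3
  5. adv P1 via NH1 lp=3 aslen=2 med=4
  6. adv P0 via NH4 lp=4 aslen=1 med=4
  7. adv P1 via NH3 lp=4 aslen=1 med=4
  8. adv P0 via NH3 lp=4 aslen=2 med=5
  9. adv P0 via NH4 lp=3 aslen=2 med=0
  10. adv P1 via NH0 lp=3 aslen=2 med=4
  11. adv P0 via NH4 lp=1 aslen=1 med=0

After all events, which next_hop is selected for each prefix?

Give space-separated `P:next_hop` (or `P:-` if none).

Op 1: best P0=NH4 P1=-
Op 2: best P0=NH4 P1=-
Op 3: best P0=NH4 P1=NH1
Op 4: best P0=NH4 P1=NH1
Op 5: best P0=NH4 P1=NH1
Op 6: best P0=NH4 P1=NH1
Op 7: best P0=NH4 P1=NH3
Op 8: best P0=NH4 P1=NH3
Op 9: best P0=NH3 P1=NH3
Op 10: best P0=NH3 P1=NH3
Op 11: best P0=NH3 P1=NH3

Answer: P0:NH3 P1:NH3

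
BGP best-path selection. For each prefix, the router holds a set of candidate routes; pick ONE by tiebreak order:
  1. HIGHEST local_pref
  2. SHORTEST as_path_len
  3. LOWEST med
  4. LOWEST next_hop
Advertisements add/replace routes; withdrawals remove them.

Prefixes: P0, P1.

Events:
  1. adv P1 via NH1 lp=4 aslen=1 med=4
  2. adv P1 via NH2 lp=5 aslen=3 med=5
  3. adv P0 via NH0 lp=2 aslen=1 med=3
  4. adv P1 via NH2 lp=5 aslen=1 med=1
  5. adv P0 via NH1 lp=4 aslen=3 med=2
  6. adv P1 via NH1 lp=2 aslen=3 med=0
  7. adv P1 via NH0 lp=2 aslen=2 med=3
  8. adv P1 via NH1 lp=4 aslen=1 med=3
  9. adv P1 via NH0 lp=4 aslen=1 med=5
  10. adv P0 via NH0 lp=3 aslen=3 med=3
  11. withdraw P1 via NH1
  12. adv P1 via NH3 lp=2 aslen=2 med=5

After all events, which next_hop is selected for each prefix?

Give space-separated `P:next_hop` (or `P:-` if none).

Op 1: best P0=- P1=NH1
Op 2: best P0=- P1=NH2
Op 3: best P0=NH0 P1=NH2
Op 4: best P0=NH0 P1=NH2
Op 5: best P0=NH1 P1=NH2
Op 6: best P0=NH1 P1=NH2
Op 7: best P0=NH1 P1=NH2
Op 8: best P0=NH1 P1=NH2
Op 9: best P0=NH1 P1=NH2
Op 10: best P0=NH1 P1=NH2
Op 11: best P0=NH1 P1=NH2
Op 12: best P0=NH1 P1=NH2

Answer: P0:NH1 P1:NH2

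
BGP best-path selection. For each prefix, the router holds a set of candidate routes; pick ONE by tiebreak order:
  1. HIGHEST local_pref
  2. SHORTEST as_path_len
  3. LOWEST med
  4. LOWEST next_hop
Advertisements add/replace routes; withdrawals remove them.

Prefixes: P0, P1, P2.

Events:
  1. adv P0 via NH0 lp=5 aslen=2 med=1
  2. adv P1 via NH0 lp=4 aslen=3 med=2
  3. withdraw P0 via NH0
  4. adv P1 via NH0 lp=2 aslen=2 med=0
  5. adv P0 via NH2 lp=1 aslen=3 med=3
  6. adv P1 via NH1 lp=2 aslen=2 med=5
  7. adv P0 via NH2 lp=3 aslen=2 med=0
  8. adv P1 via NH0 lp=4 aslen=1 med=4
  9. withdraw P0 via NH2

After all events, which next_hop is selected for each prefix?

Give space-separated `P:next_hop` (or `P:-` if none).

Answer: P0:- P1:NH0 P2:-

Derivation:
Op 1: best P0=NH0 P1=- P2=-
Op 2: best P0=NH0 P1=NH0 P2=-
Op 3: best P0=- P1=NH0 P2=-
Op 4: best P0=- P1=NH0 P2=-
Op 5: best P0=NH2 P1=NH0 P2=-
Op 6: best P0=NH2 P1=NH0 P2=-
Op 7: best P0=NH2 P1=NH0 P2=-
Op 8: best P0=NH2 P1=NH0 P2=-
Op 9: best P0=- P1=NH0 P2=-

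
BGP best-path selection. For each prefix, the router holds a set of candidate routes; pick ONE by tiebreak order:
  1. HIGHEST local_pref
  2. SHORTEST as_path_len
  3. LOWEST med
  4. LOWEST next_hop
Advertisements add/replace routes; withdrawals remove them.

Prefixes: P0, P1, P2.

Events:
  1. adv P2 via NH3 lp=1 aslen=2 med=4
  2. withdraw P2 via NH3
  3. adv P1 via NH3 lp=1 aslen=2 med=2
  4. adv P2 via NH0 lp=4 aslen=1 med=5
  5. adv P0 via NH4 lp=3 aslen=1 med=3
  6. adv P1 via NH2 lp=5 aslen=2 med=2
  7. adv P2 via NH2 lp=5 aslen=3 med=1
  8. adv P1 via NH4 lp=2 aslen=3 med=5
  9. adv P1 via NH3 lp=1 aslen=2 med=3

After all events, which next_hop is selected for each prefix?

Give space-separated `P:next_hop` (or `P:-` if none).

Answer: P0:NH4 P1:NH2 P2:NH2

Derivation:
Op 1: best P0=- P1=- P2=NH3
Op 2: best P0=- P1=- P2=-
Op 3: best P0=- P1=NH3 P2=-
Op 4: best P0=- P1=NH3 P2=NH0
Op 5: best P0=NH4 P1=NH3 P2=NH0
Op 6: best P0=NH4 P1=NH2 P2=NH0
Op 7: best P0=NH4 P1=NH2 P2=NH2
Op 8: best P0=NH4 P1=NH2 P2=NH2
Op 9: best P0=NH4 P1=NH2 P2=NH2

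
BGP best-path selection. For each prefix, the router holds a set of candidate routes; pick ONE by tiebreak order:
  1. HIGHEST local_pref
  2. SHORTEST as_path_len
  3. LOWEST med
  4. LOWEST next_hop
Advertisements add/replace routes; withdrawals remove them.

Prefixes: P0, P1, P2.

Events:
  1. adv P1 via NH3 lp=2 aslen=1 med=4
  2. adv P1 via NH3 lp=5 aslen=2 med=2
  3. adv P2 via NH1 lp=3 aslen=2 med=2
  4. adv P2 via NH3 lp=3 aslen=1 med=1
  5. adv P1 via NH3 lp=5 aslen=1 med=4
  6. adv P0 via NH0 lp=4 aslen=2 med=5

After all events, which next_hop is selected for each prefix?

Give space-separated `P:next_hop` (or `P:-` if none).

Answer: P0:NH0 P1:NH3 P2:NH3

Derivation:
Op 1: best P0=- P1=NH3 P2=-
Op 2: best P0=- P1=NH3 P2=-
Op 3: best P0=- P1=NH3 P2=NH1
Op 4: best P0=- P1=NH3 P2=NH3
Op 5: best P0=- P1=NH3 P2=NH3
Op 6: best P0=NH0 P1=NH3 P2=NH3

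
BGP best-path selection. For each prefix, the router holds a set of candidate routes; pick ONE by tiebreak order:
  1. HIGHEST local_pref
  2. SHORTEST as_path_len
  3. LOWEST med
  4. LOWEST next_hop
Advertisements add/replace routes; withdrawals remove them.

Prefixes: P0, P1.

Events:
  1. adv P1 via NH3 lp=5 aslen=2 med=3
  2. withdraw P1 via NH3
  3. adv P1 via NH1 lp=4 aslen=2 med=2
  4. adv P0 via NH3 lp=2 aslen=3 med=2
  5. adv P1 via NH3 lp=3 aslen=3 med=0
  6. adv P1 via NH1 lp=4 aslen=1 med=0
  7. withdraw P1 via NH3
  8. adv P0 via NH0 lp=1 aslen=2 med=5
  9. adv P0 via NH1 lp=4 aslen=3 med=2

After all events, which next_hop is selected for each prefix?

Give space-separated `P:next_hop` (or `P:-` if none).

Answer: P0:NH1 P1:NH1

Derivation:
Op 1: best P0=- P1=NH3
Op 2: best P0=- P1=-
Op 3: best P0=- P1=NH1
Op 4: best P0=NH3 P1=NH1
Op 5: best P0=NH3 P1=NH1
Op 6: best P0=NH3 P1=NH1
Op 7: best P0=NH3 P1=NH1
Op 8: best P0=NH3 P1=NH1
Op 9: best P0=NH1 P1=NH1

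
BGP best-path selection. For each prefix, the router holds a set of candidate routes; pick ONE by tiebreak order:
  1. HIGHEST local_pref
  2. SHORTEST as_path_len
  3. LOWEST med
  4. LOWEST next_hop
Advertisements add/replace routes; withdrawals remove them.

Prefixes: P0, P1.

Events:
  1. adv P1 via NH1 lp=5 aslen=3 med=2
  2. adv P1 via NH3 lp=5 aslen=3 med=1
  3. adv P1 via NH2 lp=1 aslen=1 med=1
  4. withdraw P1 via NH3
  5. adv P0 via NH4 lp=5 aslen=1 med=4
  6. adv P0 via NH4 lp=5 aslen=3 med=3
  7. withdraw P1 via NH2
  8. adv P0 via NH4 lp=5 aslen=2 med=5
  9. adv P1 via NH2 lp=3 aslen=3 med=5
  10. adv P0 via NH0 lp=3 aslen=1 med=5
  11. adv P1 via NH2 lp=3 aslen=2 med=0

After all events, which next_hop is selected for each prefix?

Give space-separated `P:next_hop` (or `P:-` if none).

Op 1: best P0=- P1=NH1
Op 2: best P0=- P1=NH3
Op 3: best P0=- P1=NH3
Op 4: best P0=- P1=NH1
Op 5: best P0=NH4 P1=NH1
Op 6: best P0=NH4 P1=NH1
Op 7: best P0=NH4 P1=NH1
Op 8: best P0=NH4 P1=NH1
Op 9: best P0=NH4 P1=NH1
Op 10: best P0=NH4 P1=NH1
Op 11: best P0=NH4 P1=NH1

Answer: P0:NH4 P1:NH1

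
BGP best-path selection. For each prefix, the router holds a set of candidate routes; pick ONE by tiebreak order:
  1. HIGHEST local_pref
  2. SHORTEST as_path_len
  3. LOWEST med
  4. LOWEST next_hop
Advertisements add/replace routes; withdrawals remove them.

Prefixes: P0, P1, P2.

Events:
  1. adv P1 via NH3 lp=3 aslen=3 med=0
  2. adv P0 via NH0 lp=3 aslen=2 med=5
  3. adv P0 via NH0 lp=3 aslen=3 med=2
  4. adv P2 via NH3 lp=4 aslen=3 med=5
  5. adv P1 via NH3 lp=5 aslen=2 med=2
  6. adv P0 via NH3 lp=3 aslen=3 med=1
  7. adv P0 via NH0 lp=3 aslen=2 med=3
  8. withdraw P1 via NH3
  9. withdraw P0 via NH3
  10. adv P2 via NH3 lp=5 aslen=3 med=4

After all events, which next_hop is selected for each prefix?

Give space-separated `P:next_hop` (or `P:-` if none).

Answer: P0:NH0 P1:- P2:NH3

Derivation:
Op 1: best P0=- P1=NH3 P2=-
Op 2: best P0=NH0 P1=NH3 P2=-
Op 3: best P0=NH0 P1=NH3 P2=-
Op 4: best P0=NH0 P1=NH3 P2=NH3
Op 5: best P0=NH0 P1=NH3 P2=NH3
Op 6: best P0=NH3 P1=NH3 P2=NH3
Op 7: best P0=NH0 P1=NH3 P2=NH3
Op 8: best P0=NH0 P1=- P2=NH3
Op 9: best P0=NH0 P1=- P2=NH3
Op 10: best P0=NH0 P1=- P2=NH3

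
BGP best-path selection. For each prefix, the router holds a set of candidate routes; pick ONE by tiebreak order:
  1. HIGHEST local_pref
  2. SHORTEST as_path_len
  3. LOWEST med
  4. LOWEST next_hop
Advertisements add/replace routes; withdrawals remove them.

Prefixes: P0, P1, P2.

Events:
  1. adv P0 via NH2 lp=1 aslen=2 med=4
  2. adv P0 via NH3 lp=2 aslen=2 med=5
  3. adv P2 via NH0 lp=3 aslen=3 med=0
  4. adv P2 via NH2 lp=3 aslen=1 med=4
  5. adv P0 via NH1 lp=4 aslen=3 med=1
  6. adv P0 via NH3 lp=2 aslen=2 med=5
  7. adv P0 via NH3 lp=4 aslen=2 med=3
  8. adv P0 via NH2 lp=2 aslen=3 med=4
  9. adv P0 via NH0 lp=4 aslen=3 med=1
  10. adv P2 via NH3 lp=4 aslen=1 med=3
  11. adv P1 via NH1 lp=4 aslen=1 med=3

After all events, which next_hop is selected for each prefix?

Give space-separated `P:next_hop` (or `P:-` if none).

Answer: P0:NH3 P1:NH1 P2:NH3

Derivation:
Op 1: best P0=NH2 P1=- P2=-
Op 2: best P0=NH3 P1=- P2=-
Op 3: best P0=NH3 P1=- P2=NH0
Op 4: best P0=NH3 P1=- P2=NH2
Op 5: best P0=NH1 P1=- P2=NH2
Op 6: best P0=NH1 P1=- P2=NH2
Op 7: best P0=NH3 P1=- P2=NH2
Op 8: best P0=NH3 P1=- P2=NH2
Op 9: best P0=NH3 P1=- P2=NH2
Op 10: best P0=NH3 P1=- P2=NH3
Op 11: best P0=NH3 P1=NH1 P2=NH3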